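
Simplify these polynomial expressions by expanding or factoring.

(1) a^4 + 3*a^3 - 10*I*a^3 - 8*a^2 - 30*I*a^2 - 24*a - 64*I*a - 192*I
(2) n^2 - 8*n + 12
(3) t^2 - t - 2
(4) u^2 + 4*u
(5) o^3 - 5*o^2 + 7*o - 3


(1) = (a + 3)*(a - 8*I)*(a - 4*I)*(a + 2*I)
(2) = (n - 6)*(n - 2)
(3) = (t - 2)*(t + 1)
(4) = u*(u + 4)
(5) = (o - 3)*(o - 1)^2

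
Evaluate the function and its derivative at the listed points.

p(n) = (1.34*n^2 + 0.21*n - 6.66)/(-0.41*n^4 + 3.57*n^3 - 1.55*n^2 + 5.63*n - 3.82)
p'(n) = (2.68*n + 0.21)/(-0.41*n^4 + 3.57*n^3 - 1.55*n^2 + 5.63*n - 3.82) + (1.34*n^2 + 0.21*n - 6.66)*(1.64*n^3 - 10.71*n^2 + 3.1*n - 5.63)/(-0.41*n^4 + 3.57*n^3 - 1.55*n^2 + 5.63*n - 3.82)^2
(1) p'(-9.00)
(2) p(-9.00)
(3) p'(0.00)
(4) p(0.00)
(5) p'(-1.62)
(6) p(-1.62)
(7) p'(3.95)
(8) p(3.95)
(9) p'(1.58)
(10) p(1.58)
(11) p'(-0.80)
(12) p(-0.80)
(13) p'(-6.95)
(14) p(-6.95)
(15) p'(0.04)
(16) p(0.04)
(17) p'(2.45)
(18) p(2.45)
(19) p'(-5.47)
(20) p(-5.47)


(1) = -0.00
(2) = -0.02
(3) = 2.51
(4) = 1.74
(5) = 0.25
(6) = 0.10
(7) = 0.03
(8) = 0.13
(9) = 0.74
(10) = -0.23
(11) = 0.91
(12) = 0.53
(13) = -0.00
(14) = -0.02
(15) = 2.75
(16) = 1.85
(17) = 0.13
(18) = 0.05
(19) = -0.00
(20) = -0.03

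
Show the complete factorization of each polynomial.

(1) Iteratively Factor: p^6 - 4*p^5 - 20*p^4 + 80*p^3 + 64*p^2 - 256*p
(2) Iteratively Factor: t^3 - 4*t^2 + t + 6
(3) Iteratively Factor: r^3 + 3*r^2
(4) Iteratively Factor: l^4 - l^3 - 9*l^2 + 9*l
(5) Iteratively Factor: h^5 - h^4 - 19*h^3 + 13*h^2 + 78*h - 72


(1) = (p + 4)*(p^5 - 8*p^4 + 12*p^3 + 32*p^2 - 64*p) = p*(p + 4)*(p^4 - 8*p^3 + 12*p^2 + 32*p - 64) = p*(p - 2)*(p + 4)*(p^3 - 6*p^2 + 32) = p*(p - 2)*(p + 2)*(p + 4)*(p^2 - 8*p + 16) = p*(p - 4)*(p - 2)*(p + 2)*(p + 4)*(p - 4)
(2) = (t - 3)*(t^2 - t - 2) = (t - 3)*(t + 1)*(t - 2)
(3) = (r + 3)*(r^2) = r*(r + 3)*(r)
(4) = (l + 3)*(l^3 - 4*l^2 + 3*l) = l*(l + 3)*(l^2 - 4*l + 3) = l*(l - 3)*(l + 3)*(l - 1)
(5) = (h - 2)*(h^4 + h^3 - 17*h^2 - 21*h + 36) = (h - 2)*(h - 1)*(h^3 + 2*h^2 - 15*h - 36) = (h - 2)*(h - 1)*(h + 3)*(h^2 - h - 12) = (h - 2)*(h - 1)*(h + 3)^2*(h - 4)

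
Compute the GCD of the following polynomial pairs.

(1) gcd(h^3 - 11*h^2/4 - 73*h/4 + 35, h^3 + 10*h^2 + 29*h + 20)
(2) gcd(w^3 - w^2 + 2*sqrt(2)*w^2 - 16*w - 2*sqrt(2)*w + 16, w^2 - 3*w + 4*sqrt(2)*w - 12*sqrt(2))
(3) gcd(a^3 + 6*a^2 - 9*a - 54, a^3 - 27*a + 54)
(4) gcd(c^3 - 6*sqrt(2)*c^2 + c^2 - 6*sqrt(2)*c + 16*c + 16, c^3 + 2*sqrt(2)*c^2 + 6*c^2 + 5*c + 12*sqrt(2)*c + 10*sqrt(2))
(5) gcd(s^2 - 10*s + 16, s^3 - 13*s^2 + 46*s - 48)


(1) = gcd((h - 5)*(h - 7/4)*(h + 4), (h + 1)*(h + 4)*(h + 5)) = h + 4
(2) = w + 4*sqrt(2)
(3) = gcd((a - 3)*(a + 3)*(a + 6), (a - 3)^2*(a + 6)) = a^2 + 3*a - 18
(4) = gcd((c + 1)*(c - 4*sqrt(2))*(c - 2*sqrt(2)), (c + 1)*(c + 5)*(c + 2*sqrt(2))) = c + 1
(5) = gcd((s - 8)*(s - 2), (s - 8)*(s - 3)*(s - 2)) = s^2 - 10*s + 16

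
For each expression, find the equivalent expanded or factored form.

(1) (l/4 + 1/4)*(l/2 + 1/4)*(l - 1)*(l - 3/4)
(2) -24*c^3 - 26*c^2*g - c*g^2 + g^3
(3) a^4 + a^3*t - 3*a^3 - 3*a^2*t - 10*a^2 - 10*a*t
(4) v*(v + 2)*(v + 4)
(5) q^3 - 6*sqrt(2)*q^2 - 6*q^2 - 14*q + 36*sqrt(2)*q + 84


(1) = l^4/8 - l^3/32 - 11*l^2/64 + l/32 + 3/64
(2) = (-6*c + g)*(c + g)*(4*c + g)
(3) = a*(a - 5)*(a + 2)*(a + t)
(4) = v^3 + 6*v^2 + 8*v
(5) = (q - 6)*(q - 7*sqrt(2))*(q + sqrt(2))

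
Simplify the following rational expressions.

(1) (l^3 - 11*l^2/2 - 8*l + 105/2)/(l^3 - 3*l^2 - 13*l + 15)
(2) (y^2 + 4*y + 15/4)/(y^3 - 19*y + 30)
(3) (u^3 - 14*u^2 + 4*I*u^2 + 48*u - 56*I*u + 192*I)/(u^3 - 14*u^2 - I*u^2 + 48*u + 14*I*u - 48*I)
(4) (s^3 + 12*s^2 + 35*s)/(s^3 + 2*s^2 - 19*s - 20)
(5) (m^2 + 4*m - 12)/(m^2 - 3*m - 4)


(1) = (2*l - 7)/(2*l - 2)
(2) = (4*y^2 + 16*y + 15)/(4*y^3 - 76*y + 120)
(3) = (u + 4*I)/(u - I)
(4) = (s^2 + 7*s)/(s^2 - 3*s - 4)
(5) = (m^2 + 4*m - 12)/(m^2 - 3*m - 4)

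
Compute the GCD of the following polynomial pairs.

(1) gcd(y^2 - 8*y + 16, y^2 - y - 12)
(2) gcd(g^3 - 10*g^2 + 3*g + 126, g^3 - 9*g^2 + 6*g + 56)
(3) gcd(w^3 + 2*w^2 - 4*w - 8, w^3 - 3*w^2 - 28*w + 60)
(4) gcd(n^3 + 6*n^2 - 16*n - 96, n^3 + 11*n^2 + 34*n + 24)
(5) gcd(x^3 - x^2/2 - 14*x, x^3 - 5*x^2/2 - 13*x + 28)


(1) = gcd((y - 4)^2, (y - 4)*(y + 3)) = y - 4
(2) = gcd((g - 7)*(g - 6)*(g + 3), (g - 7)*(g - 4)*(g + 2)) = g - 7
(3) = gcd((w - 2)*(w + 2)^2, (w - 6)*(w - 2)*(w + 5)) = w - 2
(4) = gcd((n - 4)*(n + 4)*(n + 6), (n + 1)*(n + 4)*(n + 6)) = n^2 + 10*n + 24
(5) = x^2 - x/2 - 14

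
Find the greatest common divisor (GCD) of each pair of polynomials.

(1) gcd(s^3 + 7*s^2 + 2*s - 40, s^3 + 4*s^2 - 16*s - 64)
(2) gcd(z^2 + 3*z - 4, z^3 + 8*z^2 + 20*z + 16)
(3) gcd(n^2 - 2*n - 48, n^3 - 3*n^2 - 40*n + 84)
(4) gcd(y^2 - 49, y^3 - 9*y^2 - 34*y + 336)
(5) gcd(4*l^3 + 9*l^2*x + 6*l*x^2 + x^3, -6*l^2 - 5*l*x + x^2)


(1) = s + 4
(2) = gcd((z - 1)*(z + 4), (z + 2)^2*(z + 4)) = z + 4
(3) = gcd((n - 8)*(n + 6), (n - 7)*(n - 2)*(n + 6)) = n + 6
(4) = y - 7
(5) = gcd((l + x)^2*(4*l + x), (-6*l + x)*(l + x)) = l + x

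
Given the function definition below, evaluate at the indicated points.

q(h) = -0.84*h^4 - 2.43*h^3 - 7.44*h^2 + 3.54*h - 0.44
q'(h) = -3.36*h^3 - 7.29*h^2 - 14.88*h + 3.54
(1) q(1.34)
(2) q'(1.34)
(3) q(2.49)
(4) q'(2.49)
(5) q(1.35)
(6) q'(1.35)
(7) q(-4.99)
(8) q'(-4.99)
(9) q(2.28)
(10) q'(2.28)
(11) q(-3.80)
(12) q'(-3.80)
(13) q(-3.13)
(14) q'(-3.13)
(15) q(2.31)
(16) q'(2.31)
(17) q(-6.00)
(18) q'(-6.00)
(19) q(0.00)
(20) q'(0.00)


(1) = -17.61
(2) = -37.57
(3) = -107.56
(4) = -130.58
(5) = -17.99
(6) = -38.10
(7) = -422.24
(8) = 313.75
(9) = -82.55
(10) = -108.11
(11) = -163.14
(12) = 139.19
(13) = -90.52
(14) = 81.73
(15) = -85.83
(16) = -111.15
(17) = -853.28
(18) = 556.14
(19) = -0.44
(20) = 3.54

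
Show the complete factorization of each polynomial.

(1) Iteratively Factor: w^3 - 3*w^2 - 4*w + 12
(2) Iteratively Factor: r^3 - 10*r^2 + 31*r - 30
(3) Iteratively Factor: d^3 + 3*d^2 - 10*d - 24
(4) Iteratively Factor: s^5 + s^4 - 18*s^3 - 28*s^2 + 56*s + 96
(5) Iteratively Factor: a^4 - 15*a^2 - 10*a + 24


(1) = (w - 2)*(w^2 - w - 6) = (w - 2)*(w + 2)*(w - 3)
(2) = (r - 3)*(r^2 - 7*r + 10) = (r - 3)*(r - 2)*(r - 5)
(3) = (d - 3)*(d^2 + 6*d + 8) = (d - 3)*(d + 2)*(d + 4)
(4) = (s - 4)*(s^4 + 5*s^3 + 2*s^2 - 20*s - 24) = (s - 4)*(s + 2)*(s^3 + 3*s^2 - 4*s - 12) = (s - 4)*(s + 2)^2*(s^2 + s - 6) = (s - 4)*(s + 2)^2*(s + 3)*(s - 2)
(5) = (a - 4)*(a^3 + 4*a^2 + a - 6) = (a - 4)*(a + 2)*(a^2 + 2*a - 3) = (a - 4)*(a - 1)*(a + 2)*(a + 3)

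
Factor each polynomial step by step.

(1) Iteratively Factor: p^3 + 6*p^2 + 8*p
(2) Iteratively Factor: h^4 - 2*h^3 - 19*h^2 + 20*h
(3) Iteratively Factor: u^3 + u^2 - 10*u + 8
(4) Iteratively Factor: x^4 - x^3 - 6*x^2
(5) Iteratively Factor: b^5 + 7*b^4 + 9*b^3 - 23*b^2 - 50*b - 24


(1) = (p + 2)*(p^2 + 4*p) = (p + 2)*(p + 4)*(p)
(2) = (h + 4)*(h^3 - 6*h^2 + 5*h) = h*(h + 4)*(h^2 - 6*h + 5) = h*(h - 1)*(h + 4)*(h - 5)
(3) = (u - 2)*(u^2 + 3*u - 4) = (u - 2)*(u + 4)*(u - 1)
(4) = (x)*(x^3 - x^2 - 6*x) = x*(x - 3)*(x^2 + 2*x) = x^2*(x - 3)*(x + 2)
(5) = (b - 2)*(b^4 + 9*b^3 + 27*b^2 + 31*b + 12) = (b - 2)*(b + 1)*(b^3 + 8*b^2 + 19*b + 12) = (b - 2)*(b + 1)*(b + 4)*(b^2 + 4*b + 3) = (b - 2)*(b + 1)*(b + 3)*(b + 4)*(b + 1)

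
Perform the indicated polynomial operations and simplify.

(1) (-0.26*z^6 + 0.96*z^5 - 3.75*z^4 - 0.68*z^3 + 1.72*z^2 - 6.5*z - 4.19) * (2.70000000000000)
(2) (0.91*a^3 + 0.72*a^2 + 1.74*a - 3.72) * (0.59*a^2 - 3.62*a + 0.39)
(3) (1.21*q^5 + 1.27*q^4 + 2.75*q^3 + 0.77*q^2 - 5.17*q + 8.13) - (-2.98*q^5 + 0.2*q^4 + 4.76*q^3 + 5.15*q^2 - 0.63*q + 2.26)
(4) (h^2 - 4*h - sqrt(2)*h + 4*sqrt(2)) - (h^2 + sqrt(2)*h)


(1) = -0.702*z^6 + 2.592*z^5 - 10.125*z^4 - 1.836*z^3 + 4.644*z^2 - 17.55*z - 11.313
(2) = 0.5369*a^5 - 2.8694*a^4 - 1.2249*a^3 - 8.2128*a^2 + 14.145*a - 1.4508
(3) = 4.19*q^5 + 1.07*q^4 - 2.01*q^3 - 4.38*q^2 - 4.54*q + 5.87
(4) = -4*h - 2*sqrt(2)*h + 4*sqrt(2)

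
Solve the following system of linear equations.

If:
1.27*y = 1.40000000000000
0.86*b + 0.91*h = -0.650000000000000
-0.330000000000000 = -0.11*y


Then:
No Solution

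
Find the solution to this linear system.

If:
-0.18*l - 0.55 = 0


Then:
l = -3.06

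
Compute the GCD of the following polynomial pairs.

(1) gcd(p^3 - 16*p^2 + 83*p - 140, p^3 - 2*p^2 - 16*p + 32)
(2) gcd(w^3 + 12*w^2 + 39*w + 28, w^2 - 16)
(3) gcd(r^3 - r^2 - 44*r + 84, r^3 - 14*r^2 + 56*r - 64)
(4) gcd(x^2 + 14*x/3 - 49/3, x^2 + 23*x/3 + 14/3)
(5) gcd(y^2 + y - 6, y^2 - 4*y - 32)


(1) = p - 4
(2) = gcd((w + 1)*(w + 4)*(w + 7), (w - 4)*(w + 4)) = w + 4
(3) = gcd((r - 6)*(r - 2)*(r + 7), (r - 8)*(r - 4)*(r - 2)) = r - 2
(4) = x + 7
(5) = gcd((y - 2)*(y + 3), (y - 8)*(y + 4)) = 1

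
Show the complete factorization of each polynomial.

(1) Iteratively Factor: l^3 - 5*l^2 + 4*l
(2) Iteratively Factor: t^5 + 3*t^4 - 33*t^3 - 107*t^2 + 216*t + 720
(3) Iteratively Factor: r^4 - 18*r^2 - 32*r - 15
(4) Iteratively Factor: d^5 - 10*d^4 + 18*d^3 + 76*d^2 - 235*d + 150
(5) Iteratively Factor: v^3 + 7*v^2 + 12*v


(1) = (l - 4)*(l^2 - l) = (l - 4)*(l - 1)*(l)
(2) = (t - 5)*(t^4 + 8*t^3 + 7*t^2 - 72*t - 144) = (t - 5)*(t - 3)*(t^3 + 11*t^2 + 40*t + 48) = (t - 5)*(t - 3)*(t + 4)*(t^2 + 7*t + 12) = (t - 5)*(t - 3)*(t + 4)^2*(t + 3)
(3) = (r + 3)*(r^3 - 3*r^2 - 9*r - 5) = (r - 5)*(r + 3)*(r^2 + 2*r + 1) = (r - 5)*(r + 1)*(r + 3)*(r + 1)
(4) = (d - 2)*(d^4 - 8*d^3 + 2*d^2 + 80*d - 75) = (d - 2)*(d - 1)*(d^3 - 7*d^2 - 5*d + 75) = (d - 5)*(d - 2)*(d - 1)*(d^2 - 2*d - 15) = (d - 5)*(d - 2)*(d - 1)*(d + 3)*(d - 5)
(5) = (v)*(v^2 + 7*v + 12) = v*(v + 4)*(v + 3)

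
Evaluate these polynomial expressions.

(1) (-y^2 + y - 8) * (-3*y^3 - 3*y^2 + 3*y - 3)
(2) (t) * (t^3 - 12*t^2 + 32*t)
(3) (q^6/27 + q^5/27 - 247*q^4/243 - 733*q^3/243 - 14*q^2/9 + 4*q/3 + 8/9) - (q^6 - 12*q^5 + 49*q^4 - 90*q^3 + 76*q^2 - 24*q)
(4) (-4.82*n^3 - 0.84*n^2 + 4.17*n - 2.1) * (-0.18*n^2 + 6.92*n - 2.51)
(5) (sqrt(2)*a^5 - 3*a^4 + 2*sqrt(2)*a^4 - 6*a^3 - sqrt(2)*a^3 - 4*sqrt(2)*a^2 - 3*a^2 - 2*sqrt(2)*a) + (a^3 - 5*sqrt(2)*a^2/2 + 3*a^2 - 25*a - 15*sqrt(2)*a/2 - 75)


(1) = 3*y^5 + 18*y^3 + 30*y^2 - 27*y + 24
(2) = t^4 - 12*t^3 + 32*t^2
(3) = -26*q^6/27 + 325*q^5/27 - 12154*q^4/243 + 21137*q^3/243 - 698*q^2/9 + 76*q/3 + 8/9
(4) = 0.8676*n^5 - 33.2032*n^4 + 5.5348*n^3 + 31.3428*n^2 - 24.9987*n + 5.271
(5) = sqrt(2)*a^5 - 3*a^4 + 2*sqrt(2)*a^4 - 5*a^3 - sqrt(2)*a^3 - 13*sqrt(2)*a^2/2 - 25*a - 19*sqrt(2)*a/2 - 75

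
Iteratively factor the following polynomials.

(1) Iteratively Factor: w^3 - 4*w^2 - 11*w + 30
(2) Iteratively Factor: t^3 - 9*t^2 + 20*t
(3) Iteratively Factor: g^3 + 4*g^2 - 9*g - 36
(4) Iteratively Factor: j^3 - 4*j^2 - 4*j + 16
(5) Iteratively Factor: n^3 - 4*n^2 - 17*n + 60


(1) = (w - 5)*(w^2 + w - 6) = (w - 5)*(w - 2)*(w + 3)
(2) = (t - 4)*(t^2 - 5*t) = (t - 5)*(t - 4)*(t)
(3) = (g - 3)*(g^2 + 7*g + 12) = (g - 3)*(g + 3)*(g + 4)
(4) = (j - 4)*(j^2 - 4) = (j - 4)*(j - 2)*(j + 2)
(5) = (n - 5)*(n^2 + n - 12) = (n - 5)*(n - 3)*(n + 4)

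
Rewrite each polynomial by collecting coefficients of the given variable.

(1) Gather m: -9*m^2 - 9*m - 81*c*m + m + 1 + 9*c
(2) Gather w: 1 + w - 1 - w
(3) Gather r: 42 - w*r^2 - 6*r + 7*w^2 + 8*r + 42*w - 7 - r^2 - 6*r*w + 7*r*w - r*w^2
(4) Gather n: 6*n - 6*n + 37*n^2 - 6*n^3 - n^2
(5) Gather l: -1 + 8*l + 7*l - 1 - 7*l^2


(1) = 9*c - 9*m^2 + m*(-81*c - 8) + 1
(2) = 0
(3) = r^2*(-w - 1) + r*(-w^2 + w + 2) + 7*w^2 + 42*w + 35
(4) = -6*n^3 + 36*n^2
(5) = -7*l^2 + 15*l - 2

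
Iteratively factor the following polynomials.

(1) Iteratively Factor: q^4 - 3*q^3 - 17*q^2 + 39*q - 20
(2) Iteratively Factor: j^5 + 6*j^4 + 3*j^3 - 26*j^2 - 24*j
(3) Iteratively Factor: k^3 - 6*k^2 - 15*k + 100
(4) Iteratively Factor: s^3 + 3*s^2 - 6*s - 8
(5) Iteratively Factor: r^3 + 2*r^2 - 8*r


(1) = (q + 4)*(q^3 - 7*q^2 + 11*q - 5) = (q - 1)*(q + 4)*(q^2 - 6*q + 5) = (q - 1)^2*(q + 4)*(q - 5)
(2) = (j + 1)*(j^4 + 5*j^3 - 2*j^2 - 24*j) = (j - 2)*(j + 1)*(j^3 + 7*j^2 + 12*j) = (j - 2)*(j + 1)*(j + 4)*(j^2 + 3*j) = j*(j - 2)*(j + 1)*(j + 4)*(j + 3)
(3) = (k + 4)*(k^2 - 10*k + 25) = (k - 5)*(k + 4)*(k - 5)
(4) = (s - 2)*(s^2 + 5*s + 4) = (s - 2)*(s + 4)*(s + 1)
(5) = (r + 4)*(r^2 - 2*r) = (r - 2)*(r + 4)*(r)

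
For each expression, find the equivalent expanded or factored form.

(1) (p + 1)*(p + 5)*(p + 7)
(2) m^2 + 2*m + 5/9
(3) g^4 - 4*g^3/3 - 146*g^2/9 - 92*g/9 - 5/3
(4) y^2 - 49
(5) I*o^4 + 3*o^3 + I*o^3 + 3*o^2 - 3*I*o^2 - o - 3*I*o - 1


(1) = p^3 + 13*p^2 + 47*p + 35
(2) = (m + 1/3)*(m + 5/3)
(3) = (g - 5)*(g + 1/3)^2*(g + 3)
(4) = (y - 7)*(y + 7)
(5) = (o - I)^3*(I*o + I)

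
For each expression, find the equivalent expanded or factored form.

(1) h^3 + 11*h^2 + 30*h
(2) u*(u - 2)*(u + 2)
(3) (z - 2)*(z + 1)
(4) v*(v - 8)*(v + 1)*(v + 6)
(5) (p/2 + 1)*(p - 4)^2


(1) = h*(h + 5)*(h + 6)
(2) = u^3 - 4*u
(3) = z^2 - z - 2
(4) = v^4 - v^3 - 50*v^2 - 48*v
(5) = p^3/2 - 3*p^2 + 16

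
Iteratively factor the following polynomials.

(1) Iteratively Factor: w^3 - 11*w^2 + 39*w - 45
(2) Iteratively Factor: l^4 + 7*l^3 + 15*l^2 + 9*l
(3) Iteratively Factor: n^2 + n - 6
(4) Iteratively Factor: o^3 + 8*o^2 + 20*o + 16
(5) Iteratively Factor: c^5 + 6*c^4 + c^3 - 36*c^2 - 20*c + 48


(1) = (w - 3)*(w^2 - 8*w + 15) = (w - 5)*(w - 3)*(w - 3)
(2) = (l)*(l^3 + 7*l^2 + 15*l + 9) = l*(l + 1)*(l^2 + 6*l + 9) = l*(l + 1)*(l + 3)*(l + 3)
(3) = (n - 2)*(n + 3)
(4) = (o + 2)*(o^2 + 6*o + 8) = (o + 2)*(o + 4)*(o + 2)
(5) = (c + 4)*(c^4 + 2*c^3 - 7*c^2 - 8*c + 12) = (c + 2)*(c + 4)*(c^3 - 7*c + 6) = (c - 2)*(c + 2)*(c + 4)*(c^2 + 2*c - 3) = (c - 2)*(c + 2)*(c + 3)*(c + 4)*(c - 1)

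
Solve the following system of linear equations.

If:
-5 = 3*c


Then:
c = -5/3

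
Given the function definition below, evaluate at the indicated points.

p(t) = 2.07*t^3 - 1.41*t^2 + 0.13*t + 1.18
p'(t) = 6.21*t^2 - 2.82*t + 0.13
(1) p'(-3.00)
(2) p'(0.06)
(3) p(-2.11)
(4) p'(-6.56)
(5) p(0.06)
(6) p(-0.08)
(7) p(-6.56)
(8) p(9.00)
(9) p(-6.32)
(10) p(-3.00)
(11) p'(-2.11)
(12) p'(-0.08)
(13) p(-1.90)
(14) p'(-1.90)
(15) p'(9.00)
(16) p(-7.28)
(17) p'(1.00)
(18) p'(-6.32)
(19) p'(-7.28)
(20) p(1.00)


(1) = 64.48
(2) = -0.02
(3) = -24.82
(4) = 285.87
(5) = 1.18
(6) = 1.16
(7) = -644.71
(8) = 1397.17
(9) = -578.50
(10) = -67.79
(11) = 33.73
(12) = 0.40
(13) = -18.36
(14) = 27.91
(15) = 477.76
(16) = -873.16
(17) = 3.52
(18) = 265.99
(19) = 349.78
(20) = 1.97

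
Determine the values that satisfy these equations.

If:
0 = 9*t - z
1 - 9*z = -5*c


Then:
c = 9*z/5 - 1/5
t = z/9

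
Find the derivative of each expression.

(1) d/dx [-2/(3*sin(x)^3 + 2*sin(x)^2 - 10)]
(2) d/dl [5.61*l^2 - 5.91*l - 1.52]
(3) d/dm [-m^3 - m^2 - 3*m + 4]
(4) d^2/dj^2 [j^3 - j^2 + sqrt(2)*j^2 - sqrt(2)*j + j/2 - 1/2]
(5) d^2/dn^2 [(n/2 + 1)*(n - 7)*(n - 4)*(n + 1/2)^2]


(1) = 2*(9*sin(x) + 4)*sin(x)*cos(x)/(3*sin(x)^3 + 2*sin(x)^2 - 10)^2
(2) = 11.22*l - 5.91
(3) = -3*m^2 - 2*m - 3
(4) = 6*j - 2 + 2*sqrt(2)
(5) = 10*n^3 - 48*n^2 - 33*n/4 + 239/4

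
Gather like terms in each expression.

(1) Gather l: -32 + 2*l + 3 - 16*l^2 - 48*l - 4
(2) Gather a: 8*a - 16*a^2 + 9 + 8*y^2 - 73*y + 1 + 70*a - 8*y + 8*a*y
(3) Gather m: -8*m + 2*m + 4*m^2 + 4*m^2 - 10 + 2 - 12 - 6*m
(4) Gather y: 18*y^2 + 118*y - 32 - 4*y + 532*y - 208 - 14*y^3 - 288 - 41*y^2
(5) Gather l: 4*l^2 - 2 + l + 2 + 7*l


(1) = -16*l^2 - 46*l - 33
(2) = -16*a^2 + a*(8*y + 78) + 8*y^2 - 81*y + 10
(3) = 8*m^2 - 12*m - 20
(4) = -14*y^3 - 23*y^2 + 646*y - 528
(5) = 4*l^2 + 8*l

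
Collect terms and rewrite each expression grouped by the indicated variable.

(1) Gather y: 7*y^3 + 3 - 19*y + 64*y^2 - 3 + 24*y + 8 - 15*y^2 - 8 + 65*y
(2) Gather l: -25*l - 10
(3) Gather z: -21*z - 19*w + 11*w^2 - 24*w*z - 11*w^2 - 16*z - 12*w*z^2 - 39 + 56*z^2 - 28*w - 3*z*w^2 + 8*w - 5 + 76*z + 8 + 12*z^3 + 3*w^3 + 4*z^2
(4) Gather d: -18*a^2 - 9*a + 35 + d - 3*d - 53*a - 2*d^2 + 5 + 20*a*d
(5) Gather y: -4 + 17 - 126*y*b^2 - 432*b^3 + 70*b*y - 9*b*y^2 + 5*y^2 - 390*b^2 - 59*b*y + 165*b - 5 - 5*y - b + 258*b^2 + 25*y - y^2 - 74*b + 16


(1) = 7*y^3 + 49*y^2 + 70*y
(2) = -25*l - 10
(3) = 3*w^3 - 39*w + 12*z^3 + z^2*(60 - 12*w) + z*(-3*w^2 - 24*w + 39) - 36
(4) = -18*a^2 - 62*a - 2*d^2 + d*(20*a - 2) + 40
(5) = -432*b^3 - 132*b^2 + 90*b + y^2*(4 - 9*b) + y*(-126*b^2 + 11*b + 20) + 24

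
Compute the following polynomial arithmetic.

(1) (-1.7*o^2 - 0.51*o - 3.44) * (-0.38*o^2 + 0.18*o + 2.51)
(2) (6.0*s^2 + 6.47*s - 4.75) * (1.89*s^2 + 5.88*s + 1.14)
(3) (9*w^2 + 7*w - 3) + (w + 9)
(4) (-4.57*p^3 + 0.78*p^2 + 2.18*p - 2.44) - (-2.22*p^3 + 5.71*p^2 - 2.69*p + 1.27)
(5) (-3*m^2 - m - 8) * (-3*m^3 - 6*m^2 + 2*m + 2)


(1) = 0.646*o^4 - 0.1122*o^3 - 3.0516*o^2 - 1.8993*o - 8.6344
(2) = 11.34*s^4 + 47.5083*s^3 + 35.9061*s^2 - 20.5542*s - 5.415
(3) = 9*w^2 + 8*w + 6
(4) = -2.35*p^3 - 4.93*p^2 + 4.87*p - 3.71
(5) = 9*m^5 + 21*m^4 + 24*m^3 + 40*m^2 - 18*m - 16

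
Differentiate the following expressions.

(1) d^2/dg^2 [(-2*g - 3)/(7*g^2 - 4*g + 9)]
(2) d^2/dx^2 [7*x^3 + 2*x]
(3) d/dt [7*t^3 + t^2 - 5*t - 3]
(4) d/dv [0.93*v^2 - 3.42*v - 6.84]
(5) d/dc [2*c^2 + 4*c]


(1) = 2*(-4*(2*g + 3)*(7*g - 2)^2 + (42*g + 13)*(7*g^2 - 4*g + 9))/(7*g^2 - 4*g + 9)^3
(2) = 42*x
(3) = 21*t^2 + 2*t - 5
(4) = 1.86*v - 3.42
(5) = 4*c + 4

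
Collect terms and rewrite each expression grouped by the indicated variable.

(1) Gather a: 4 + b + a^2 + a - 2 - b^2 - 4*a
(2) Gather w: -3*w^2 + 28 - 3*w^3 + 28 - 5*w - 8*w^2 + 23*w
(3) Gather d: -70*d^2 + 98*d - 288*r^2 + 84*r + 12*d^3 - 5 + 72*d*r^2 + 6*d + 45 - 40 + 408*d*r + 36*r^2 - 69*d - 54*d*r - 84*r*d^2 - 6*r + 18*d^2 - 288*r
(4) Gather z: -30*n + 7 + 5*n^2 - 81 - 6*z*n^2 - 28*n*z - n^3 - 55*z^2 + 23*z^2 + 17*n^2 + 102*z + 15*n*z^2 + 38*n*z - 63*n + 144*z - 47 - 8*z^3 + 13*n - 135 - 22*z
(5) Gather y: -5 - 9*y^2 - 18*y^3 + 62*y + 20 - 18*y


(1) = a^2 - 3*a - b^2 + b + 2
(2) = -3*w^3 - 11*w^2 + 18*w + 56
(3) = 12*d^3 + d^2*(-84*r - 52) + d*(72*r^2 + 354*r + 35) - 252*r^2 - 210*r
(4) = -n^3 + 22*n^2 - 80*n - 8*z^3 + z^2*(15*n - 32) + z*(-6*n^2 + 10*n + 224) - 256
(5) = -18*y^3 - 9*y^2 + 44*y + 15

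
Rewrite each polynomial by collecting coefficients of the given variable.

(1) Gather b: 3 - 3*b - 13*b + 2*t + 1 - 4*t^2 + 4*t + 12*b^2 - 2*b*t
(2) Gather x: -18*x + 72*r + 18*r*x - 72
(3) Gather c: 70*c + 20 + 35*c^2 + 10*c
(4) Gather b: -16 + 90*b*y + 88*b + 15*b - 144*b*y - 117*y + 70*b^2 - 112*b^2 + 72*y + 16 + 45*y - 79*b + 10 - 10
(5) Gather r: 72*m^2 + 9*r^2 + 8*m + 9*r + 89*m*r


(1) = 12*b^2 + b*(-2*t - 16) - 4*t^2 + 6*t + 4
(2) = 72*r + x*(18*r - 18) - 72
(3) = 35*c^2 + 80*c + 20
(4) = -42*b^2 + b*(24 - 54*y)
(5) = 72*m^2 + 8*m + 9*r^2 + r*(89*m + 9)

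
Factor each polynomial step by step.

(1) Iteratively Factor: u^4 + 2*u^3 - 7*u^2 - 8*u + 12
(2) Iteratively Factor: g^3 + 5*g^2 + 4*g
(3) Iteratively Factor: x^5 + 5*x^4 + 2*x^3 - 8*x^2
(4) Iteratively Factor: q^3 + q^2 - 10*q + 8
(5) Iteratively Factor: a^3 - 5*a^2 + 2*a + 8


(1) = (u - 2)*(u^3 + 4*u^2 + u - 6) = (u - 2)*(u + 3)*(u^2 + u - 2) = (u - 2)*(u - 1)*(u + 3)*(u + 2)
(2) = (g + 1)*(g^2 + 4*g) = g*(g + 1)*(g + 4)
(3) = (x + 4)*(x^4 + x^3 - 2*x^2) = x*(x + 4)*(x^3 + x^2 - 2*x) = x*(x - 1)*(x + 4)*(x^2 + 2*x) = x^2*(x - 1)*(x + 4)*(x + 2)
(4) = (q - 2)*(q^2 + 3*q - 4) = (q - 2)*(q - 1)*(q + 4)
(5) = (a - 2)*(a^2 - 3*a - 4) = (a - 2)*(a + 1)*(a - 4)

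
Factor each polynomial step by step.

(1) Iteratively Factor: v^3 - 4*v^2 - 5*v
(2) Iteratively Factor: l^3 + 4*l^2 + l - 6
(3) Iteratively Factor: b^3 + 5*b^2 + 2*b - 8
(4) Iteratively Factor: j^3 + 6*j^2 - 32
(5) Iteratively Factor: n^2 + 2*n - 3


(1) = (v + 1)*(v^2 - 5*v) = v*(v + 1)*(v - 5)
(2) = (l + 2)*(l^2 + 2*l - 3) = (l - 1)*(l + 2)*(l + 3)
(3) = (b + 4)*(b^2 + b - 2) = (b + 2)*(b + 4)*(b - 1)
(4) = (j + 4)*(j^2 + 2*j - 8) = (j + 4)^2*(j - 2)
(5) = (n + 3)*(n - 1)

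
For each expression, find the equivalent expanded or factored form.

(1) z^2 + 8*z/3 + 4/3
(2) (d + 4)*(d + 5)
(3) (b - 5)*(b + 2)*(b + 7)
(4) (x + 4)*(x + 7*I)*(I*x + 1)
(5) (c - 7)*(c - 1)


(1) = (z + 2/3)*(z + 2)
(2) = d^2 + 9*d + 20
(3) = b^3 + 4*b^2 - 31*b - 70
(4) = I*x^3 - 6*x^2 + 4*I*x^2 - 24*x + 7*I*x + 28*I
(5) = c^2 - 8*c + 7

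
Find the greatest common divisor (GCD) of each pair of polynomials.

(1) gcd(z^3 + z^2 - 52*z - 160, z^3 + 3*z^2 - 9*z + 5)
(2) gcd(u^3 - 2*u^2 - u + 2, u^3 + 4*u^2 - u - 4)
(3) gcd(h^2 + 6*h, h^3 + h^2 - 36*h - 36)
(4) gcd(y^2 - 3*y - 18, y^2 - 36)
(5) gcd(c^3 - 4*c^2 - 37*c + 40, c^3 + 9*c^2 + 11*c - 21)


(1) = gcd((z - 8)*(z + 4)*(z + 5), (z - 1)^2*(z + 5)) = z + 5
(2) = u^2 - 1
(3) = gcd(h*(h + 6), (h - 6)*(h + 1)*(h + 6)) = h + 6
(4) = y - 6
(5) = gcd((c - 8)*(c - 1)*(c + 5), (c - 1)*(c + 3)*(c + 7)) = c - 1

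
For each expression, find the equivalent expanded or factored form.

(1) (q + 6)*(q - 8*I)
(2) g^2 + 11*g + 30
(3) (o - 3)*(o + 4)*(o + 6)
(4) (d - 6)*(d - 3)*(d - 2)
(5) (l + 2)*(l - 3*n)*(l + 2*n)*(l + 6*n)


(1) = q^2 + 6*q - 8*I*q - 48*I
(2) = (g + 5)*(g + 6)
(3) = o^3 + 7*o^2 - 6*o - 72
(4) = d^3 - 11*d^2 + 36*d - 36
(5) = l^4 + 5*l^3*n + 2*l^3 - 12*l^2*n^2 + 10*l^2*n - 36*l*n^3 - 24*l*n^2 - 72*n^3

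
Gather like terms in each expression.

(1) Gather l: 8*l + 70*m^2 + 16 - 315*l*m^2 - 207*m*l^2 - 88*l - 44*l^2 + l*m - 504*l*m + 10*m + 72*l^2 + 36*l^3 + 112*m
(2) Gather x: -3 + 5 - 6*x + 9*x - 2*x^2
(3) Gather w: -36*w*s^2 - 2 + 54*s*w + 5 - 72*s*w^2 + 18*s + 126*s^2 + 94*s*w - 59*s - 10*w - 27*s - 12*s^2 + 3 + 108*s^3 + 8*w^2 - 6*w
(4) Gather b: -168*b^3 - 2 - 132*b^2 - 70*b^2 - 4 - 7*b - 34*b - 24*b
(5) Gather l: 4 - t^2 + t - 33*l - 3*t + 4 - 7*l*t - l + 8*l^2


(1) = 36*l^3 + l^2*(28 - 207*m) + l*(-315*m^2 - 503*m - 80) + 70*m^2 + 122*m + 16
(2) = -2*x^2 + 3*x + 2
(3) = 108*s^3 + 114*s^2 - 68*s + w^2*(8 - 72*s) + w*(-36*s^2 + 148*s - 16) + 6
(4) = -168*b^3 - 202*b^2 - 65*b - 6
(5) = 8*l^2 + l*(-7*t - 34) - t^2 - 2*t + 8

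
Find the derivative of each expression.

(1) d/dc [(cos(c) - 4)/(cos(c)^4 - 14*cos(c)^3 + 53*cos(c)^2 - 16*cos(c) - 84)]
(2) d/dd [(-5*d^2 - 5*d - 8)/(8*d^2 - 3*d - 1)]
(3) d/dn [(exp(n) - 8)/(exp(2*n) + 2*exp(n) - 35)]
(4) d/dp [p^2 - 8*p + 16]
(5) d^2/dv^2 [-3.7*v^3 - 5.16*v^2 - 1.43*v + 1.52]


(1) = (3*sin(c)^4 - 227*sin(c)^2 - 457*cos(c) - 11*cos(3*c) + 372)*sin(c)/((cos(c) - 7)^2*(cos(c) - 6)^2*(cos(c) - 2)^2*(cos(c) + 1)^2)
(2) = (55*d^2 + 138*d - 19)/(64*d^4 - 48*d^3 - 7*d^2 + 6*d + 1)
(3) = (-2*(exp(n) - 8)*(exp(n) + 1) + exp(2*n) + 2*exp(n) - 35)*exp(n)/(exp(2*n) + 2*exp(n) - 35)^2
(4) = 2*p - 8
(5) = -22.2*v - 10.32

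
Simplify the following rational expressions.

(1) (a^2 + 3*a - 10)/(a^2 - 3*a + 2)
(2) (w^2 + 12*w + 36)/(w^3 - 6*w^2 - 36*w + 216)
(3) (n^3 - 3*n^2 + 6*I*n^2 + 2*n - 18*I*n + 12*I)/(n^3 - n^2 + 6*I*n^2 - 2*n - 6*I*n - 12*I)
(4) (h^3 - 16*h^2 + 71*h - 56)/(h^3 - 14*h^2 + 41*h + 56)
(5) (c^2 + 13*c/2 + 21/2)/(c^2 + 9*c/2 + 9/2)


(1) = (a + 5)/(a - 1)
(2) = (w + 6)/(w^2 - 12*w + 36)
(3) = (n - 1)/(n + 1)
(4) = (h - 1)/(h + 1)
(5) = (2*c + 7)/(2*c + 3)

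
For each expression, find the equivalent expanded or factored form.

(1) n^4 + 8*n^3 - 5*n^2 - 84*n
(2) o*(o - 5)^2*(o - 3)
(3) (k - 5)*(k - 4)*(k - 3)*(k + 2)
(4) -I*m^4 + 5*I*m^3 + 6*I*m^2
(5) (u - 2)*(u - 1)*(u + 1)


(1) = n*(n - 3)*(n + 4)*(n + 7)
(2) = o^4 - 13*o^3 + 55*o^2 - 75*o
(3) = k^4 - 10*k^3 + 23*k^2 + 34*k - 120
(4) = m^2*(m - 6)*(-I*m - I)
(5) = u^3 - 2*u^2 - u + 2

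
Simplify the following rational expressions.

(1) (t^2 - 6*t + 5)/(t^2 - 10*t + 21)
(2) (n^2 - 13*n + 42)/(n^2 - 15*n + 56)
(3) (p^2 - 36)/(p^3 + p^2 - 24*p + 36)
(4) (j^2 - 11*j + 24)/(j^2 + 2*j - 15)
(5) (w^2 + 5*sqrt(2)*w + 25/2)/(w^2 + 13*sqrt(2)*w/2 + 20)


(1) = (t^2 - 6*t + 5)/(t^2 - 10*t + 21)
(2) = (n - 6)/(n - 8)
(3) = (p - 6)/(p^2 - 5*p + 6)
(4) = (j - 8)/(j + 5)
(5) = (4*w + 10*sqrt(2))/(4*w + 16*sqrt(2))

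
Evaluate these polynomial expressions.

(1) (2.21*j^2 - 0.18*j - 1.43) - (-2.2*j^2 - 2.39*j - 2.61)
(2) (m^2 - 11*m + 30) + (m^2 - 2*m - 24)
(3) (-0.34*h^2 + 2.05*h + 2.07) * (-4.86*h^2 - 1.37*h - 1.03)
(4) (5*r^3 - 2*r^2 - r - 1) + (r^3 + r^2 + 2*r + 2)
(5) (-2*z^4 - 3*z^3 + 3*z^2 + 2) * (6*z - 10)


(1) = 4.41*j^2 + 2.21*j + 1.18
(2) = 2*m^2 - 13*m + 6
(3) = 1.6524*h^4 - 9.4972*h^3 - 12.5185*h^2 - 4.9474*h - 2.1321
(4) = 6*r^3 - r^2 + r + 1
(5) = -12*z^5 + 2*z^4 + 48*z^3 - 30*z^2 + 12*z - 20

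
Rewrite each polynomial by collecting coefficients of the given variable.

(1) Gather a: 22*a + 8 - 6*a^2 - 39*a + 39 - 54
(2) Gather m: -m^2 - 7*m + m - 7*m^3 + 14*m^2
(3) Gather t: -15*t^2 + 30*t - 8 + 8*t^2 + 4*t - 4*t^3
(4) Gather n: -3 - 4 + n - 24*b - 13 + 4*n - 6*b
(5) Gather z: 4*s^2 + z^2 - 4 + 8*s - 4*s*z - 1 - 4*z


(1) = -6*a^2 - 17*a - 7
(2) = -7*m^3 + 13*m^2 - 6*m
(3) = -4*t^3 - 7*t^2 + 34*t - 8
(4) = -30*b + 5*n - 20
(5) = 4*s^2 + 8*s + z^2 + z*(-4*s - 4) - 5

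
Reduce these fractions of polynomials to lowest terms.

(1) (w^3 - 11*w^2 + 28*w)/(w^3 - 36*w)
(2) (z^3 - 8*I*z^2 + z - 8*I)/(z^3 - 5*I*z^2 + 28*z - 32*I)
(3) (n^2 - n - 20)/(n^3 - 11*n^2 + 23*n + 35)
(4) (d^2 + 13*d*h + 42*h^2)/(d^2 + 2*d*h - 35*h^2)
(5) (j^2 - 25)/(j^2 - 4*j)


(1) = (w^2 - 11*w + 28)/(w^2 - 36)
(2) = (z + I)/(z + 4*I)
(3) = (n + 4)/(n^2 - 6*n - 7)
(4) = (d + 6*h)/(d - 5*h)
(5) = (j^2 - 25)/(j^2 - 4*j)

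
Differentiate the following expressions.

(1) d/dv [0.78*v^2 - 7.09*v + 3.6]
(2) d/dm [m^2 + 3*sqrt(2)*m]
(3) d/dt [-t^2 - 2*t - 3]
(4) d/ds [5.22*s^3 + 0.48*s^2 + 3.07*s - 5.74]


(1) = 1.56*v - 7.09
(2) = 2*m + 3*sqrt(2)
(3) = -2*t - 2
(4) = 15.66*s^2 + 0.96*s + 3.07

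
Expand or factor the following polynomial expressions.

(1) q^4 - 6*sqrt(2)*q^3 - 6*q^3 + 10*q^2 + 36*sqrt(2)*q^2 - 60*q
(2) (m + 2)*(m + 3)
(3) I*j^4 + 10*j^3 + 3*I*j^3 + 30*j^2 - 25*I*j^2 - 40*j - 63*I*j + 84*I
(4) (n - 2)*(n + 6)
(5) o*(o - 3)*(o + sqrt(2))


(1) = q*(q - 6)*(q - 5*sqrt(2))*(q - sqrt(2))
(2) = m^2 + 5*m + 6
(3) = (j + 4)*(j - 7*I)*(j - 3*I)*(I*j - I)
(4) = n^2 + 4*n - 12
(5) = o^3 - 3*o^2 + sqrt(2)*o^2 - 3*sqrt(2)*o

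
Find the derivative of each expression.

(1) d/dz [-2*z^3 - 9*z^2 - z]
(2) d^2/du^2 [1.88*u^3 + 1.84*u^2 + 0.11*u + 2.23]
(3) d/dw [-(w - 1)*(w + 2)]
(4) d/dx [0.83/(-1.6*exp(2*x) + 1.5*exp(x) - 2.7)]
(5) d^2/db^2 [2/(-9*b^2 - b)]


(1) = -6*z^2 - 18*z - 1
(2) = 11.28*u + 3.68
(3) = -2*w - 1
(4) = (2.656*exp(x) - 1.245)*exp(x)/(1.6*exp(2*x) - 1.5*exp(x) + 2.7)^2
(5) = 4*(9*b*(9*b + 1) - (18*b + 1)^2)/(b^3*(9*b + 1)^3)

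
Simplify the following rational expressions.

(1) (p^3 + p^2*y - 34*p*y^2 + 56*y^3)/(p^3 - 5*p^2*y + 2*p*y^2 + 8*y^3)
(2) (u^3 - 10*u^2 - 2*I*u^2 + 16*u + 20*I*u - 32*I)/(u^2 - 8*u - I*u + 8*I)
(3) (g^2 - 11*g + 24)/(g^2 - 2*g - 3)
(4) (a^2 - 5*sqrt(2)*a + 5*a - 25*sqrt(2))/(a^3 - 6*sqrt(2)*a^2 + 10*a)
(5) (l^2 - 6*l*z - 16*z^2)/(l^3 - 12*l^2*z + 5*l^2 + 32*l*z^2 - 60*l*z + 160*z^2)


(1) = (p + 7*y)/(p + y)
(2) = (u^2 + u*(-2 - 2*I) + 4*I)/(u - I)
(3) = (g - 8)/(g + 1)
(4) = (a + 5)/(a^2 - sqrt(2)*a)
(5) = (-l - 2*z)/(-l^2 + 4*l*z - 5*l + 20*z)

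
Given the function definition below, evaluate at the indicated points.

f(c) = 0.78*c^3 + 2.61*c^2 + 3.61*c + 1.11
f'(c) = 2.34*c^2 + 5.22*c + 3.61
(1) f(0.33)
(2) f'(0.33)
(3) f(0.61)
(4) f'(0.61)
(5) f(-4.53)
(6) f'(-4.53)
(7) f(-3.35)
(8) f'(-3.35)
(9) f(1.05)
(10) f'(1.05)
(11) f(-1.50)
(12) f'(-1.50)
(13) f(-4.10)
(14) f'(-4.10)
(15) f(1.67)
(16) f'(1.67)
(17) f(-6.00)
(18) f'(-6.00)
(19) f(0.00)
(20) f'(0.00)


(1) = 2.61
(2) = 5.59
(3) = 4.46
(4) = 7.66
(5) = -34.19
(6) = 27.98
(7) = -11.02
(8) = 12.38
(9) = 8.68
(10) = 11.67
(11) = -1.07
(12) = 1.04
(13) = -23.58
(14) = 21.54
(15) = 18.05
(16) = 18.85
(17) = -95.07
(18) = 56.53
(19) = 1.11
(20) = 3.61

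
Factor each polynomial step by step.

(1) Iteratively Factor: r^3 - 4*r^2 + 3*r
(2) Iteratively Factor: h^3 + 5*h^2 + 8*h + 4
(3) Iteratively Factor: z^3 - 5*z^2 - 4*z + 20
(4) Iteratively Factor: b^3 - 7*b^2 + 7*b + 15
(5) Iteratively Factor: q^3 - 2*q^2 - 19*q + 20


(1) = (r - 3)*(r^2 - r) = (r - 3)*(r - 1)*(r)
(2) = (h + 2)*(h^2 + 3*h + 2) = (h + 2)^2*(h + 1)
(3) = (z + 2)*(z^2 - 7*z + 10) = (z - 5)*(z + 2)*(z - 2)
(4) = (b + 1)*(b^2 - 8*b + 15) = (b - 5)*(b + 1)*(b - 3)
(5) = (q - 5)*(q^2 + 3*q - 4) = (q - 5)*(q + 4)*(q - 1)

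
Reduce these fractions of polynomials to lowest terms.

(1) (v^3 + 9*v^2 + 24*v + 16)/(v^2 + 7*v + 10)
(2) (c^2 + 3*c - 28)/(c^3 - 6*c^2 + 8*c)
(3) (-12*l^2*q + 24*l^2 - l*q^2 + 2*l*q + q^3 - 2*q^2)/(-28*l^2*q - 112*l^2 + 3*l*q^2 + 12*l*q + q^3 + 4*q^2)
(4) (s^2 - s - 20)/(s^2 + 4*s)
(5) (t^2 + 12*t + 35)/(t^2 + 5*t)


(1) = (v^3 + 9*v^2 + 24*v + 16)/(v^2 + 7*v + 10)
(2) = (c + 7)/(c^2 - 2*c)
(3) = (3*l*q - 6*l + q^2 - 2*q)/(7*l*q + 28*l + q^2 + 4*q)
(4) = (s - 5)/s
(5) = (t + 7)/t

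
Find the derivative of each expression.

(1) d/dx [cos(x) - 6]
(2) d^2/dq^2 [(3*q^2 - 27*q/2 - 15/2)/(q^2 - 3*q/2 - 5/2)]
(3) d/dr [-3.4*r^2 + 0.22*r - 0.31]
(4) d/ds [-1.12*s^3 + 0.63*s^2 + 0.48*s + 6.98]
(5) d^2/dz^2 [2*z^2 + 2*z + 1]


(1) = -sin(x)
(2) = 36*(-4*q^3 - 30*q + 15)/(8*q^6 - 36*q^5 - 6*q^4 + 153*q^3 + 15*q^2 - 225*q - 125)
(3) = 0.22 - 6.8*r
(4) = -3.36*s^2 + 1.26*s + 0.48
(5) = 4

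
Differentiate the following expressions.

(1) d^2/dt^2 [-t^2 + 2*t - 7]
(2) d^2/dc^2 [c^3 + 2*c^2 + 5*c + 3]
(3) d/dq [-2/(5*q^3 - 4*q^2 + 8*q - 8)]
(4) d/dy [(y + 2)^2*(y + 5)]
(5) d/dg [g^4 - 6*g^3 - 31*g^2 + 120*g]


(1) = -2
(2) = 6*c + 4
(3) = 2*(15*q^2 - 8*q + 8)/(5*q^3 - 4*q^2 + 8*q - 8)^2
(4) = 3*(y + 2)*(y + 4)
(5) = 4*g^3 - 18*g^2 - 62*g + 120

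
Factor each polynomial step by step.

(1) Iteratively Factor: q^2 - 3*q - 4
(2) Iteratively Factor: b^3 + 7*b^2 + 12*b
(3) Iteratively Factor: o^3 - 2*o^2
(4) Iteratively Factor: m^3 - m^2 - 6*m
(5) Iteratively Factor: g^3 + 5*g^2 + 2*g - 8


(1) = (q - 4)*(q + 1)
(2) = (b + 3)*(b^2 + 4*b) = (b + 3)*(b + 4)*(b)
(3) = (o)*(o^2 - 2*o) = o*(o - 2)*(o)
(4) = (m)*(m^2 - m - 6) = m*(m + 2)*(m - 3)
(5) = (g + 2)*(g^2 + 3*g - 4) = (g + 2)*(g + 4)*(g - 1)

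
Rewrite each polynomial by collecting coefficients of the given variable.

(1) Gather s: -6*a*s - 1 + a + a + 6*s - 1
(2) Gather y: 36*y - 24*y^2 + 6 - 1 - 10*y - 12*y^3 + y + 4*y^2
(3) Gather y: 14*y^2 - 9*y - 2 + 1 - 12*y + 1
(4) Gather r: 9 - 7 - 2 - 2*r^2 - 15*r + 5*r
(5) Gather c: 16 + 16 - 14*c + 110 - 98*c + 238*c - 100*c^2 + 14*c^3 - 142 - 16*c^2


(1) = 2*a + s*(6 - 6*a) - 2
(2) = -12*y^3 - 20*y^2 + 27*y + 5
(3) = 14*y^2 - 21*y
(4) = -2*r^2 - 10*r
(5) = 14*c^3 - 116*c^2 + 126*c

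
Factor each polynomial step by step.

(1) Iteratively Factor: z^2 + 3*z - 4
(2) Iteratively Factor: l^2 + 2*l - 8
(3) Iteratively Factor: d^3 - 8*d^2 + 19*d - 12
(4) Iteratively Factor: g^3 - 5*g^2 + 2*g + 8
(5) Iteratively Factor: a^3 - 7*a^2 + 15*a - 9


(1) = (z + 4)*(z - 1)
(2) = (l - 2)*(l + 4)
(3) = (d - 1)*(d^2 - 7*d + 12) = (d - 3)*(d - 1)*(d - 4)
(4) = (g + 1)*(g^2 - 6*g + 8) = (g - 2)*(g + 1)*(g - 4)
(5) = (a - 3)*(a^2 - 4*a + 3) = (a - 3)^2*(a - 1)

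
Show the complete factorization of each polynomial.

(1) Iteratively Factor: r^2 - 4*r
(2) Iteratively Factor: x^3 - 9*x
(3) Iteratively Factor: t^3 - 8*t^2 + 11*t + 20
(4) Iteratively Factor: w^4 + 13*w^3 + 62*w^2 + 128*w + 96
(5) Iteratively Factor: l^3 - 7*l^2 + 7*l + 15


(1) = (r - 4)*(r)
(2) = (x - 3)*(x^2 + 3*x) = x*(x - 3)*(x + 3)
(3) = (t - 5)*(t^2 - 3*t - 4) = (t - 5)*(t + 1)*(t - 4)
(4) = (w + 3)*(w^3 + 10*w^2 + 32*w + 32) = (w + 3)*(w + 4)*(w^2 + 6*w + 8) = (w + 3)*(w + 4)^2*(w + 2)
(5) = (l - 5)*(l^2 - 2*l - 3) = (l - 5)*(l + 1)*(l - 3)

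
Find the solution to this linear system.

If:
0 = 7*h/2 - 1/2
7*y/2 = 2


Then:
h = 1/7
y = 4/7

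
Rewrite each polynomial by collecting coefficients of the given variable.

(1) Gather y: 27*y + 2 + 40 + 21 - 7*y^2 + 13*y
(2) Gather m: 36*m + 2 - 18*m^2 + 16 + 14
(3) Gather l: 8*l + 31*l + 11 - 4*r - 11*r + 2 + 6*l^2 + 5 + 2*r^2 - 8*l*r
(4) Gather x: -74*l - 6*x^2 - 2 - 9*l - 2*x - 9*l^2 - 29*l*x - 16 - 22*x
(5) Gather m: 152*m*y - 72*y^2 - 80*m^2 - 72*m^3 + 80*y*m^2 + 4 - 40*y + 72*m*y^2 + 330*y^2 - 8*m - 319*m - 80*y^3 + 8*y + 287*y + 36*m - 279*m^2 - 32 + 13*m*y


(1) = -7*y^2 + 40*y + 63
(2) = -18*m^2 + 36*m + 32
(3) = 6*l^2 + l*(39 - 8*r) + 2*r^2 - 15*r + 18
(4) = -9*l^2 - 83*l - 6*x^2 + x*(-29*l - 24) - 18
(5) = -72*m^3 + m^2*(80*y - 359) + m*(72*y^2 + 165*y - 291) - 80*y^3 + 258*y^2 + 255*y - 28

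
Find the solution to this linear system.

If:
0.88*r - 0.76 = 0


Then:
r = 0.86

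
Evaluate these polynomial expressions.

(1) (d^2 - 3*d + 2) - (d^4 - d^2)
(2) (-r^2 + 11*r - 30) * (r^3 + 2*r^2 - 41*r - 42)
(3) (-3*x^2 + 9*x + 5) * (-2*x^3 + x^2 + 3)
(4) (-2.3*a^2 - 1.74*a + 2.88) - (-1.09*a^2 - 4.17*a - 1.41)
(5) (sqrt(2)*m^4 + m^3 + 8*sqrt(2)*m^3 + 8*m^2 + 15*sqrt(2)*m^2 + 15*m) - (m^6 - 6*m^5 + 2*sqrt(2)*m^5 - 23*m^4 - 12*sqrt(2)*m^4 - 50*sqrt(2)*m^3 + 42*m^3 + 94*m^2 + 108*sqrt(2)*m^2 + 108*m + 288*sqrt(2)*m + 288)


(1) = -d^4 + 2*d^2 - 3*d + 2
(2) = -r^5 + 9*r^4 + 33*r^3 - 469*r^2 + 768*r + 1260
(3) = 6*x^5 - 21*x^4 - x^3 - 4*x^2 + 27*x + 15
(4) = -1.21*a^2 + 2.43*a + 4.29
(5) = -m^6 - 2*sqrt(2)*m^5 + 6*m^5 + 13*sqrt(2)*m^4 + 23*m^4 - 41*m^3 + 58*sqrt(2)*m^3 - 93*sqrt(2)*m^2 - 86*m^2 - 288*sqrt(2)*m - 93*m - 288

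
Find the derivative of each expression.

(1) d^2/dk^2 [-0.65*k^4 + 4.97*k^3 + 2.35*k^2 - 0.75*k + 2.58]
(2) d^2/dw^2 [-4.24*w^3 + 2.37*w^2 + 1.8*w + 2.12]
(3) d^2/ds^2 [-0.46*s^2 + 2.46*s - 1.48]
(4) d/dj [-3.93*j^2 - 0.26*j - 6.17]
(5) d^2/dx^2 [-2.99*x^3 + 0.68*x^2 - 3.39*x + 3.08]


(1) = -7.8*k^2 + 29.82*k + 4.7
(2) = 4.74 - 25.44*w
(3) = -0.920000000000000
(4) = -7.86*j - 0.26
(5) = 1.36 - 17.94*x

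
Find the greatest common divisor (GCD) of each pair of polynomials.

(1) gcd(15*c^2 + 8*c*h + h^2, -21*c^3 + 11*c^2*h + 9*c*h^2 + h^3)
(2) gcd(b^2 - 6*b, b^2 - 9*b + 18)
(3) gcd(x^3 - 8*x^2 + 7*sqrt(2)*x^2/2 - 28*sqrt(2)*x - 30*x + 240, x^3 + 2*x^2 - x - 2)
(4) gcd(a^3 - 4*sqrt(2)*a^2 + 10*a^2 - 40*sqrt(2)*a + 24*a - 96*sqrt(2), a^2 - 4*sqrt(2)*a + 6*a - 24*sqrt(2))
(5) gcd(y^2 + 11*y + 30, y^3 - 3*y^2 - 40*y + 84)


(1) = 3*c + h
(2) = gcd(b*(b - 6), (b - 6)*(b - 3)) = b - 6
(3) = gcd((x - 8)*(x - 5*sqrt(2)/2)*(x + 6*sqrt(2)), (x - 1)*(x + 1)*(x + 2)) = 1
(4) = gcd((a + 4)*(a + 6)*(a - 4*sqrt(2)), (a + 6)*(a - 4*sqrt(2))) = a^2 + a*(6 - 4*sqrt(2)) - 24*sqrt(2)
(5) = gcd((y + 5)*(y + 6), (y - 7)*(y - 2)*(y + 6)) = y + 6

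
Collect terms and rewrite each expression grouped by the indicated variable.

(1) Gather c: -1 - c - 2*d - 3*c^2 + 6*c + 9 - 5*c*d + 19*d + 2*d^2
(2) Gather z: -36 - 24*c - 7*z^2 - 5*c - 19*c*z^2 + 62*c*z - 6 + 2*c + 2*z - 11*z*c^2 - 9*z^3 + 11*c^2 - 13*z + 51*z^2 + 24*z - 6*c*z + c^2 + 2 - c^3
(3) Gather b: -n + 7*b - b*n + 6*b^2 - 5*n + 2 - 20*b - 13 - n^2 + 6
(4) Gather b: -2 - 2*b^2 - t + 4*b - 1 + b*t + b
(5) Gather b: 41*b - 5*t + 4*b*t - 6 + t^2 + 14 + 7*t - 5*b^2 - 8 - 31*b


(1) = -3*c^2 + c*(5 - 5*d) + 2*d^2 + 17*d + 8
(2) = -c^3 + 12*c^2 - 27*c - 9*z^3 + z^2*(44 - 19*c) + z*(-11*c^2 + 56*c + 13) - 40
(3) = 6*b^2 + b*(-n - 13) - n^2 - 6*n - 5
(4) = -2*b^2 + b*(t + 5) - t - 3
(5) = -5*b^2 + b*(4*t + 10) + t^2 + 2*t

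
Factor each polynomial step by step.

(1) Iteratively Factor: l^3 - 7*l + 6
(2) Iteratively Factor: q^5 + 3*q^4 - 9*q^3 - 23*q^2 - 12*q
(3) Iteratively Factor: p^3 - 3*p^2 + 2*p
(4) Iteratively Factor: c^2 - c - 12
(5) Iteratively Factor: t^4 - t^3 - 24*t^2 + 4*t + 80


(1) = (l - 1)*(l^2 + l - 6) = (l - 2)*(l - 1)*(l + 3)
(2) = (q + 1)*(q^4 + 2*q^3 - 11*q^2 - 12*q) = (q + 1)*(q + 4)*(q^3 - 2*q^2 - 3*q) = (q + 1)^2*(q + 4)*(q^2 - 3*q) = (q - 3)*(q + 1)^2*(q + 4)*(q)
(3) = (p - 1)*(p^2 - 2*p) = p*(p - 1)*(p - 2)
(4) = (c + 3)*(c - 4)
(5) = (t - 5)*(t^3 + 4*t^2 - 4*t - 16) = (t - 5)*(t + 2)*(t^2 + 2*t - 8) = (t - 5)*(t + 2)*(t + 4)*(t - 2)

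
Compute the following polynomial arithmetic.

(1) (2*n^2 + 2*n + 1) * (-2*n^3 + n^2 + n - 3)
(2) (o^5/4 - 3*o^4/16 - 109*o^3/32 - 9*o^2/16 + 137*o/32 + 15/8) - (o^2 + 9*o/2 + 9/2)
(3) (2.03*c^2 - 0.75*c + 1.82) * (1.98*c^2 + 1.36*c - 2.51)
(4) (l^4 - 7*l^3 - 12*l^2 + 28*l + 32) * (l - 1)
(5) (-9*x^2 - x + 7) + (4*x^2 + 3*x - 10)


(1) = -4*n^5 - 2*n^4 + 2*n^3 - 3*n^2 - 5*n - 3
(2) = o^5/4 - 3*o^4/16 - 109*o^3/32 - 25*o^2/16 - 7*o/32 - 21/8
(3) = 4.0194*c^4 + 1.2758*c^3 - 2.5117*c^2 + 4.3577*c - 4.5682
(4) = l^5 - 8*l^4 - 5*l^3 + 40*l^2 + 4*l - 32
(5) = -5*x^2 + 2*x - 3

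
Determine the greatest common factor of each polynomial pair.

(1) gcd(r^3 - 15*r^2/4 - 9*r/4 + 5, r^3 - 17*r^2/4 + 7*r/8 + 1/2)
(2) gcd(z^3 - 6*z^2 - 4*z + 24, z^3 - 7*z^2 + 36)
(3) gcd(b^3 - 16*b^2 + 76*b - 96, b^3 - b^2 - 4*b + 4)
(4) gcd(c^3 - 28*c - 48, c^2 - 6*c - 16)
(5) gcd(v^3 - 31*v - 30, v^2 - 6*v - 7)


(1) = gcd((r - 4)*(r - 1)*(r + 5/4), (r - 4)*(r - 1/2)*(r + 1/4)) = r - 4
(2) = z^2 - 4*z - 12
(3) = gcd((b - 8)*(b - 6)*(b - 2), (b - 2)*(b - 1)*(b + 2)) = b - 2
(4) = c + 2
(5) = v + 1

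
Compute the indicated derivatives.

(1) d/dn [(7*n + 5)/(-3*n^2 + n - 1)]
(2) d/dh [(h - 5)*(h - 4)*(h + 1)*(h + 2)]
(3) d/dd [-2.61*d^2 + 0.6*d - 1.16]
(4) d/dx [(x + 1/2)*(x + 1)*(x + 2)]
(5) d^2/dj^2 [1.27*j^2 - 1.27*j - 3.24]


(1) = (-21*n^2 + 7*n + (6*n - 1)*(7*n + 5) - 7)/(3*n^2 - n + 1)^2
(2) = 4*h^3 - 18*h^2 - 10*h + 42
(3) = 0.6 - 5.22*d
(4) = 3*x^2 + 7*x + 7/2
(5) = 2.54000000000000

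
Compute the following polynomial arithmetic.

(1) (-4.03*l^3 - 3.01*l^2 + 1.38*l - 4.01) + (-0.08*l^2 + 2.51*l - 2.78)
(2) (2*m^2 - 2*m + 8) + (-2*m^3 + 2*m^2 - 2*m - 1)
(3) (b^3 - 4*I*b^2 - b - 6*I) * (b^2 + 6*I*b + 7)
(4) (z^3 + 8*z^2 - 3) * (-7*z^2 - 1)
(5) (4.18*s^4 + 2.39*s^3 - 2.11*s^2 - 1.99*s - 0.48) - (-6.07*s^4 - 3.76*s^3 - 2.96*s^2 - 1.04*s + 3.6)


(1) = -4.03*l^3 - 3.09*l^2 + 3.89*l - 6.79
(2) = -2*m^3 + 4*m^2 - 4*m + 7
(3) = b^5 + 2*I*b^4 + 30*b^3 - 40*I*b^2 + 29*b - 42*I
(4) = -7*z^5 - 56*z^4 - z^3 + 13*z^2 + 3
(5) = 10.25*s^4 + 6.15*s^3 + 0.85*s^2 - 0.95*s - 4.08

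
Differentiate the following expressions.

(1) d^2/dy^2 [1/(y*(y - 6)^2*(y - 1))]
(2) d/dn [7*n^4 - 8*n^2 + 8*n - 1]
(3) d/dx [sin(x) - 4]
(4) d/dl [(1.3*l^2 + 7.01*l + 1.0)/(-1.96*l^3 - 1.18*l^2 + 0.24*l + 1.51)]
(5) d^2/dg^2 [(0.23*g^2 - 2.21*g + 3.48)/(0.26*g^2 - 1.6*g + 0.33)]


(1) = 2*(10*y^4 - 75*y^3 + 186*y^2 - 132*y + 36)/(y^3*(y^7 - 27*y^6 + 291*y^5 - 1585*y^4 + 4560*y^3 - 6696*y^2 + 4752*y - 1296))
(2) = 28*n^3 - 16*n + 8
(3) = cos(x)
(4) = (2.548*l^4 + 27.4792*l^3 + 14.4638*l^2 + 6.286*l + 10.3451)/(3.8416*l^6 + 4.6256*l^5 + 0.4516*l^4 - 6.4856*l^3 - 3.506*l^2 + 0.7248*l + 2.2801)
(5) = (-0.107432*g^3 + 1.293084*g^2 - 7.548372*g + 14.936766)/(0.017576*g^6 - 0.32448*g^5 + 2.063724*g^4 - 4.91968*g^3 + 2.619342*g^2 - 0.52272*g + 0.035937)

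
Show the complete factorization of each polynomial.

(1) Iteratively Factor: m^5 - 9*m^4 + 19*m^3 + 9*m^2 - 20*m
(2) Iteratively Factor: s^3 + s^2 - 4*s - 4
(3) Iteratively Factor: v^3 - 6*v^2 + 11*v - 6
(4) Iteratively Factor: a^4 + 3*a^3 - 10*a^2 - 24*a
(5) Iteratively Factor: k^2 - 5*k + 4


(1) = (m + 1)*(m^4 - 10*m^3 + 29*m^2 - 20*m) = (m - 4)*(m + 1)*(m^3 - 6*m^2 + 5*m) = (m - 5)*(m - 4)*(m + 1)*(m^2 - m) = m*(m - 5)*(m - 4)*(m + 1)*(m - 1)
(2) = (s + 1)*(s^2 - 4) = (s - 2)*(s + 1)*(s + 2)
(3) = (v - 2)*(v^2 - 4*v + 3) = (v - 3)*(v - 2)*(v - 1)
(4) = (a - 3)*(a^3 + 6*a^2 + 8*a) = (a - 3)*(a + 2)*(a^2 + 4*a) = a*(a - 3)*(a + 2)*(a + 4)
(5) = (k - 4)*(k - 1)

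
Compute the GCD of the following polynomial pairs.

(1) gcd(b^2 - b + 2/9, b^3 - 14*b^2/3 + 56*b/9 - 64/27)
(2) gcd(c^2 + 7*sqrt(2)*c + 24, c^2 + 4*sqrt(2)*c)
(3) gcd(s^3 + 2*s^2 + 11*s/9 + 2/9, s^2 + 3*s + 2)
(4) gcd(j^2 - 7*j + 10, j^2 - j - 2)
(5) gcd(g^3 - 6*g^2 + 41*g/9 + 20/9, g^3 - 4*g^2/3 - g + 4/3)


(1) = gcd((b - 2/3)*(b - 1/3), (b - 8/3)*(b - 4/3)*(b - 2/3)) = b - 2/3
(2) = c + 4*sqrt(2)
(3) = gcd((s + 1/3)*(s + 2/3)*(s + 1), (s + 1)*(s + 2)) = s + 1
(4) = gcd((j - 5)*(j - 2), (j - 2)*(j + 1)) = j - 2
(5) = g - 4/3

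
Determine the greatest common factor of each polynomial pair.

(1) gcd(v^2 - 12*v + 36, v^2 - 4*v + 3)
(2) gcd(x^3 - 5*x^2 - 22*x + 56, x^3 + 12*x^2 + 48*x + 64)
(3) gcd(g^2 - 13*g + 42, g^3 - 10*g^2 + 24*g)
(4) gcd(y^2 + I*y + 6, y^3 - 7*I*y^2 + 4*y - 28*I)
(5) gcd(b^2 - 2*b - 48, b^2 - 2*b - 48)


(1) = 1
(2) = x + 4
(3) = g - 6
(4) = gcd((y - 2*I)*(y + 3*I), (y - 7*I)*(y - 2*I)*(y + 2*I)) = y - 2*I
(5) = b^2 - 2*b - 48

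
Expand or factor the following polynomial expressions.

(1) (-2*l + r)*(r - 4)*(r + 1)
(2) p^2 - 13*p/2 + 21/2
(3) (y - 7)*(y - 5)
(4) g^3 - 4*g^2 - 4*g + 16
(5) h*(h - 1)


(1) = -2*l*r^2 + 6*l*r + 8*l + r^3 - 3*r^2 - 4*r
(2) = (p - 7/2)*(p - 3)
(3) = y^2 - 12*y + 35
(4) = (g - 4)*(g - 2)*(g + 2)
(5) = h^2 - h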